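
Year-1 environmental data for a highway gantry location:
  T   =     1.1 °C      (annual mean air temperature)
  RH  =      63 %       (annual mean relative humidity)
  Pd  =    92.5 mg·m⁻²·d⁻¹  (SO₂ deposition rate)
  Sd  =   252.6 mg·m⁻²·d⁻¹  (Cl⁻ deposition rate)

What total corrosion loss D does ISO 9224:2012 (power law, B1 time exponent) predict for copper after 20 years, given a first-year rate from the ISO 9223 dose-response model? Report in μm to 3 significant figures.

D(20) = 5.13 μm

copper: f(T) = +0.126·(T−10) [T≤10 °C] = -1.1214
  sulphur-dioxide contribution → 0.2305 μm/a
  chloride contribution → 0.4653 μm/a
  ⇒ r_corr(copper) = 0.6959 μm/a
Long-term exponent b (ISO 9224 Table 2, B1) = 0.667
  D(20) = 0.6959 × 20^0.667 = 0.6959 × 7.375 = 5.132 μm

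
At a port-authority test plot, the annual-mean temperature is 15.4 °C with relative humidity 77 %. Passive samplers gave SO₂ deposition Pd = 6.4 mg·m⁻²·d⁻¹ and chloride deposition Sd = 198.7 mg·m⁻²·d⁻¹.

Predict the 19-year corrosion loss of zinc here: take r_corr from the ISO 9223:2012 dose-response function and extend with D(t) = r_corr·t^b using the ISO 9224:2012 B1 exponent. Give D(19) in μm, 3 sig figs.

zinc: f(T) = -0.071·(T−10) [T>10 °C] = -0.3834
  Pd branch = 0.0129·Pd^0.44·e^(0.046·RH+f) = 0.6872 μm/a
  Cl⁻ term: 0.0175·198.7^0.57·exp(0.008·77+0.085·15.4) = 2.449
  sum: 0.6872 + 2.449 → r_corr = 3.136 μm/a
Long-term exponent b (ISO 9224 Table 2, B1) = 0.813
  D(19) = 3.136 × 19^0.813 = 3.136 × 10.96 = 34.36 μm

D(19) = 34.4 μm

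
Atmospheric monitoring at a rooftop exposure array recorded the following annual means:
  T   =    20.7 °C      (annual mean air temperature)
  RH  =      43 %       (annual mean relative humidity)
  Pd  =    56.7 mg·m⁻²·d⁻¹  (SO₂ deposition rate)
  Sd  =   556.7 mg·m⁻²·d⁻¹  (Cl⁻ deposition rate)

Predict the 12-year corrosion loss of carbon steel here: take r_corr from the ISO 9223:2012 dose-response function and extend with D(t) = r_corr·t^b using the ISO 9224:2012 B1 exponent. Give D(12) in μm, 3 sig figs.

carbon steel: T>10 °C ⇒ hinge -0.054·(20.7−10) = -0.5778
  sulphur-dioxide contribution → 19.16 μm/a
  chloride contribution → 48.61 μm/a
  total first-year rate 67.77 μm/a
ISO 9224: D(t) = r_corr · t^b with b = 0.523 (carbon steel, B1)
  D(12) = 67.77 × 12^0.523 = 67.77 × 3.668 = 248.6 μm

D(12) = 249 μm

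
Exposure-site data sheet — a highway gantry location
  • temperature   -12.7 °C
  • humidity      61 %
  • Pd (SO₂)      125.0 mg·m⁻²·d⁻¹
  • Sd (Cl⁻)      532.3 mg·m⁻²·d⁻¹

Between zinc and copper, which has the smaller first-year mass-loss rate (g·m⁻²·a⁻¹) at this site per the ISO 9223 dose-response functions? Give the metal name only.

copper

zinc: T≤10 °C ⇒ hinge +0.038·(-12.7−10) = -0.8626
  sulphur-dioxide contribution → 0.7538 μm/a
  chloride contribution → 0.3468 μm/a
  total first-year rate 1.101 μm/a
  mass loss = 1.101 μm/a × 7.14 g/cm³ = 7.858 g·m⁻²·a⁻¹
copper: f(T) = +0.126·(T−10) [T≤10 °C] = -2.8602
  sulphur-dioxide contribution → 0.03893 μm/a
  chloride contribution → 0.2693 μm/a
  total first-year rate 0.3082 μm/a
  mass loss = 0.3082 μm/a × 8.96 g/cm³ = 2.762 g·m⁻²·a⁻¹
Ordering by g·m⁻²·a⁻¹: zinc (7.86) > copper (2.76)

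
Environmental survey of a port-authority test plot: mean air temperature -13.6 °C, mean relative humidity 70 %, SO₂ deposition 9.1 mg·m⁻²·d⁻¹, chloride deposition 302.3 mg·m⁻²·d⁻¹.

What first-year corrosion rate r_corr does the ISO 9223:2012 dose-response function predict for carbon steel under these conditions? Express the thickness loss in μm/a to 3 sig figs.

carbon steel: temperature factor f = +0.150·(-23.6) = -3.5400
  SO₂ term: 1.77·9.1^0.52·exp(0.02·70-3.5400) = 0.6566
  Cl⁻ term: 0.102·302.3^0.62·exp(0.033·70+0.04·-13.6) = 20.58
  r_corr = 0.6566 + 20.58 = 21.24 μm/a

r_corr = 21.2 μm/a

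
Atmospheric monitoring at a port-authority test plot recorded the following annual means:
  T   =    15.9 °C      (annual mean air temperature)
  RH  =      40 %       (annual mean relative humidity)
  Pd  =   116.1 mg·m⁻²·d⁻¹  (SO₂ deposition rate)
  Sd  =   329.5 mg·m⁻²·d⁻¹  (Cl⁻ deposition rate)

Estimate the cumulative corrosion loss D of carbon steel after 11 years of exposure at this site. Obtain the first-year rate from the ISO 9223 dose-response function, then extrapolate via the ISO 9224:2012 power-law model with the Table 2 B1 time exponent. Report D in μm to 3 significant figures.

D(11) = 211 μm

carbon steel: T>10 °C ⇒ hinge -0.054·(15.9−10) = -0.3186
  sulphur-dioxide contribution → 33.94 μm/a
  chloride contribution → 26.25 μm/a
  ⇒ r_corr(carbon steel) = 60.19 μm/a
ISO 9224: D(t) = r_corr · t^b with b = 0.523 (carbon steel, B1)
  D(11) = 60.19 × 11^0.523 = 60.19 × 3.505 = 211 μm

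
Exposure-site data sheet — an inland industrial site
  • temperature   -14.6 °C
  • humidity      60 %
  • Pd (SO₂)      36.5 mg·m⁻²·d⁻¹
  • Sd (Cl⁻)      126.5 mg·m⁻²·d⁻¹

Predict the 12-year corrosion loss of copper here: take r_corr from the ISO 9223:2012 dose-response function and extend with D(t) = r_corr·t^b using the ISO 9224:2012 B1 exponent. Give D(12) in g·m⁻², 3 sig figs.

D(12) = 8.53 g·m⁻²

copper: f(T) = +0.126·(T−10) [T≤10 °C] = -3.0996
  sulphur-dioxide contribution → 0.02098 μm/a
  chloride contribution → 0.1606 μm/a
  ⇒ r_corr(copper) = 0.1815 μm/a
ISO 9224: D(t) = r_corr · t^b with b = 0.667 (copper, B1)
  D(12) = 0.1815 × 12^0.667 = 0.1815 × 5.246 = 0.9524 μm
  Mass loss = 0.9524 μm × 8.96 g/cm³ = 8.533 g·m⁻²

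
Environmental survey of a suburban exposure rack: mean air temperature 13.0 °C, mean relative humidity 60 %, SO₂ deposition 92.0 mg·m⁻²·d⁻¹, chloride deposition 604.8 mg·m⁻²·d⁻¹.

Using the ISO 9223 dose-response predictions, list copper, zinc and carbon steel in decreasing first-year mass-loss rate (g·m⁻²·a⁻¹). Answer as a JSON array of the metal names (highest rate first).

["carbon steel", "zinc", "copper"]

copper: f(T) = -0.080·(T−10) [T>10 °C] = -0.2400
  Pd branch = 0.0053·Pd^0.26·e^(0.059·RH+f) = 0.4656 μm/a
  Cl⁻ term: 0.01025·604.8^0.27·exp(0.036·60+0.049·13.0) = 0.9473
  r_corr = 0.4656 + 0.9473 = 1.413 μm/a
  mass loss = 1.413 μm/a × 8.96 g/cm³ = 12.66 g·m⁻²·a⁻¹
zinc: T>10 °C ⇒ hinge -0.071·(13.0−10) = -0.2130
  SO₂ term: 0.0129·92.0^0.44·exp(0.046·60-0.2130) = 1.204
  Sd branch = 0.0175·Sd^0.57·e^(0.008·RH+0.085·T) = 3.288 μm/a
  sum: 1.204 + 3.288 → r_corr = 4.492 μm/a
  mass loss = 4.492 μm/a × 7.14 g/cm³ = 32.08 g·m⁻²·a⁻¹
carbon steel: f(T) = -0.054·(T−10) [T>10 °C] = -0.1620
  Pd branch = 1.77·Pd^0.52·e^(0.02·RH+f) = 52.47 μm/a
  Sd branch = 0.102·Sd^0.62·e^(0.033·RH+0.04·T) = 65.91 μm/a
  r_corr = 52.47 + 65.91 = 118.4 μm/a
  mass loss = 118.4 μm/a × 7.85 g/cm³ = 929.3 g·m⁻²·a⁻¹
Ordering by g·m⁻²·a⁻¹: carbon steel (929) > zinc (32.1) > copper (12.7)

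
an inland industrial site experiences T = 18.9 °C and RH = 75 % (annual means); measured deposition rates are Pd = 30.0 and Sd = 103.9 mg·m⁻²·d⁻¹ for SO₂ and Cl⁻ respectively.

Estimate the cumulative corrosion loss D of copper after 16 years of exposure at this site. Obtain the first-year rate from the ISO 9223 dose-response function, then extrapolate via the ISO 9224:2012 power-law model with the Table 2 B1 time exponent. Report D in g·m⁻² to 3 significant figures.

copper: temperature factor f = -0.080·(8.9) = -0.7120
  Pd branch = 0.0053·Pd^0.26·e^(0.059·RH+f) = 0.5259 μm/a
  Sd branch = 0.01025·Sd^0.27·e^(0.036·RH+0.049·T) = 1.349 μm/a
  sum: 0.5259 + 1.349 → r_corr = 1.875 μm/a
Long-term exponent b (ISO 9224 Table 2, B1) = 0.667
  D(16) = 1.875 × 16^0.667 = 1.875 × 6.355 = 11.92 μm
  Mass loss = 11.92 μm × 8.96 g/cm³ = 106.8 g·m⁻²

D(16) = 107 g·m⁻²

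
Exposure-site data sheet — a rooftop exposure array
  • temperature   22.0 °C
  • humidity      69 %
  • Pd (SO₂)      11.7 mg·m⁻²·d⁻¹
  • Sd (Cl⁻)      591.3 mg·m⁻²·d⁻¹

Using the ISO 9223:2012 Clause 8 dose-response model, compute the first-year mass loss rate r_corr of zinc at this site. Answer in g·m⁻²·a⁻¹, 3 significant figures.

zinc: f(T) = -0.071·(T−10) [T>10 °C] = -0.8520
  SO₂ term: 0.0129·11.7^0.44·exp(0.046·69-0.8520) = 0.3882
  Cl⁻ term: 0.0175·591.3^0.57·exp(0.008·69+0.085·22.0) = 7.496
  r_corr = 0.3882 + 7.496 = 7.884 μm/a
Convert to mass loss: 7.884 μm/a × 7.14 g/cm³ = 56.29 g·m⁻²·a⁻¹

r_corr = 56.3 g·m⁻²·a⁻¹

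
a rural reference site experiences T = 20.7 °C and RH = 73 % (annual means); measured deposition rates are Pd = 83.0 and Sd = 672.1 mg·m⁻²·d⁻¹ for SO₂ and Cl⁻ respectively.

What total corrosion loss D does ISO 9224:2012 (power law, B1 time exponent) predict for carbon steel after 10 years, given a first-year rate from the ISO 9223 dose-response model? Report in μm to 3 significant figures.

carbon steel: temperature factor f = -0.054·(10.7) = -0.5778
  Pd branch = 1.77·Pd^0.52·e^(0.02·RH+f) = 42.56 μm/a
  Cl⁻ term: 0.102·672.1^0.62·exp(0.033·73+0.04·20.7) = 147
  r_corr = 42.56 + 147 = 189.6 μm/a
Power-law: D(10) = r_corr · 10^0.523
  D(10) = 189.6 × 10^0.523 = 189.6 × 3.334 = 632.2 μm

D(10) = 632 μm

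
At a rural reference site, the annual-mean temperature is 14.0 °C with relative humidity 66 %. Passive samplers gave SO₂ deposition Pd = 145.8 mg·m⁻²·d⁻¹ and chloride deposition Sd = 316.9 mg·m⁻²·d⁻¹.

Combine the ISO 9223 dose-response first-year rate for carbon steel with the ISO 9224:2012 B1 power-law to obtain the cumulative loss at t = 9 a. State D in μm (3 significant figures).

carbon steel: T>10 °C ⇒ hinge -0.054·(14.0−10) = -0.2160
  sulphur-dioxide contribution → 71.22 μm/a
  chloride contribution → 56.01 μm/a
  ⇒ r_corr(carbon steel) = 127.2 μm/a
Power-law: D(9) = r_corr · 9^0.523
  D(9) = 127.2 × 9^0.523 = 127.2 × 3.156 = 401.5 μm

D(9) = 401 μm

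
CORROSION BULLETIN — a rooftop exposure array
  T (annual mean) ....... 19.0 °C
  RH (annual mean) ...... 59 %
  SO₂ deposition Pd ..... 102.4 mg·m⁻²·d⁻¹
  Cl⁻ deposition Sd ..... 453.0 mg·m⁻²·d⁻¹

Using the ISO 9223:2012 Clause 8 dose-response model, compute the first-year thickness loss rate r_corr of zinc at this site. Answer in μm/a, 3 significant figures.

r_corr = 5.39 μm/a

zinc: f(T) = -0.071·(T−10) [T>10 °C] = -0.6390
  Pd branch = 0.0129·Pd^0.44·e^(0.046·RH+f) = 0.7876 μm/a
  Cl⁻ term: 0.0175·453.0^0.57·exp(0.008·59+0.085·19.0) = 4.607
  r_corr = 0.7876 + 4.607 = 5.394 μm/a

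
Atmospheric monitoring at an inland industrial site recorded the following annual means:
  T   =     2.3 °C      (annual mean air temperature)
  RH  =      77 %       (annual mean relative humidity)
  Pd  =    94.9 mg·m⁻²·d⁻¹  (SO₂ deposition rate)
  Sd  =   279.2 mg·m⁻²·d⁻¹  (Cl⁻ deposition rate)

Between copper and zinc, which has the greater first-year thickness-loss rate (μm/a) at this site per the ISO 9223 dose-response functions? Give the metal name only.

copper: T≤10 °C ⇒ hinge +0.126·(2.3−10) = -0.9702
  Pd branch = 0.0053·Pd^0.26·e^(0.059·RH+f) = 0.6166 μm/a
  Sd branch = 0.01025·Sd^0.27·e^(0.036·RH+0.049·T) = 0.8393 μm/a
  r_corr = 0.6166 + 0.8393 = 1.456 μm/a
zinc: f(T) = +0.038·(T−10) [T≤10 °C] = -0.2926
  Pd branch = 0.0129·Pd^0.44·e^(0.046·RH+f) = 2.465 μm/a
  Sd branch = 0.0175·Sd^0.57·e^(0.008·RH+0.085·T) = 0.9764 μm/a
  r_corr = 2.465 + 0.9764 = 3.441 μm/a
Ordering by μm/a: zinc (3.44) > copper (1.46)

zinc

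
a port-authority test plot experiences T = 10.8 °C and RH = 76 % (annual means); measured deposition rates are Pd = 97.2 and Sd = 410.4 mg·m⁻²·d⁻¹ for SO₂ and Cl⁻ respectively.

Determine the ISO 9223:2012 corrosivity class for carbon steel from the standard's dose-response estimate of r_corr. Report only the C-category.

C5

carbon steel: T>10 °C ⇒ hinge -0.054·(10.8−10) = -0.0432
  sulphur-dioxide contribution → 83.74 μm/a
  chloride contribution → 80.47 μm/a
  ⇒ r_corr(carbon steel) = 164.2 μm/a
ISO 9223 Table 2 (carbon steel): 80 < 164 ≤ 200 μm/a ⇒ C5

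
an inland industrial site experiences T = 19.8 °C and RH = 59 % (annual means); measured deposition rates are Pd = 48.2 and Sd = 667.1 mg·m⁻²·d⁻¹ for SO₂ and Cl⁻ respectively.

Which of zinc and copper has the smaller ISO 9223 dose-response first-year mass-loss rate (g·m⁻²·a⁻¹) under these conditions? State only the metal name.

zinc: temperature factor f = -0.071·(9.8) = -0.6958
  SO₂ term: 0.0129·48.2^0.44·exp(0.046·59-0.6958) = 0.5341
  Cl⁻ term: 0.0175·667.1^0.57·exp(0.008·59+0.085·19.8) = 6.148
  r_corr = 0.5341 + 6.148 = 6.682 μm/a
  mass loss = 6.682 μm/a × 7.14 g/cm³ = 47.71 g·m⁻²·a⁻¹
copper: T>10 °C ⇒ hinge -0.080·(19.8−10) = -0.7840
  Pd branch = 0.0053·Pd^0.26·e^(0.059·RH+f) = 0.2154 μm/a
  Cl⁻ term: 0.01025·667.1^0.27·exp(0.036·59+0.049·19.8) = 1.309
  sum: 0.2154 + 1.309 → r_corr = 1.525 μm/a
  mass loss = 1.525 μm/a × 8.96 g/cm³ = 13.66 g·m⁻²·a⁻¹
Ordering by g·m⁻²·a⁻¹: zinc (47.7) > copper (13.7)

copper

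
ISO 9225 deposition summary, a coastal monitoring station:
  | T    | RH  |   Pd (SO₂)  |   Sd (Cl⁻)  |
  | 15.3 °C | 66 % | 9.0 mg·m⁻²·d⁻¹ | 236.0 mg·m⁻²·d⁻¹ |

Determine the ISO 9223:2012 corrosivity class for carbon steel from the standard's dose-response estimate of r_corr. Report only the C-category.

carbon steel: f(T) = -0.054·(T−10) [T>10 °C] = -0.2862
  sulphur-dioxide contribution → 15.6 μm/a
  chloride contribution → 49.15 μm/a
  ⇒ r_corr(carbon steel) = 64.75 μm/a
ISO 9223 Table 2 (carbon steel): 50 < 64.7 ≤ 80 μm/a ⇒ C4

C4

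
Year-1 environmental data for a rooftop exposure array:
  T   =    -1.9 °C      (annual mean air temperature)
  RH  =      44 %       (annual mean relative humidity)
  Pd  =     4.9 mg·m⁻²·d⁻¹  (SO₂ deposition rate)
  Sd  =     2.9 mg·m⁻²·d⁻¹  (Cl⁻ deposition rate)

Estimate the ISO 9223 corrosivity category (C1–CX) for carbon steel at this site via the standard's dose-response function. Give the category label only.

carbon steel: temperature factor f = +0.150·(-11.9) = -1.7850
  Pd branch = 1.77·Pd^0.52·e^(0.02·RH+f) = 1.636 μm/a
  Sd branch = 0.102·Sd^0.62·e^(0.033·RH+0.04·T) = 0.7814 μm/a
  r_corr = 1.636 + 0.7814 = 2.418 μm/a
ISO 9223 Table 2 (carbon steel): 1.3 < 2.42 ≤ 25 μm/a ⇒ C2

C2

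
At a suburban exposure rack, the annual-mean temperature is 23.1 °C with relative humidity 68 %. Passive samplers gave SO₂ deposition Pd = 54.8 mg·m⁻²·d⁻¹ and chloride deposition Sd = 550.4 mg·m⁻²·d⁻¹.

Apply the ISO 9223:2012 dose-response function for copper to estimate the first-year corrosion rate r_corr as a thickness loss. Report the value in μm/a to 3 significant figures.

r_corr = 2.31 μm/a

copper: f(T) = -0.080·(T−10) [T>10 °C] = -1.0480
  Pd branch = 0.0053·Pd^0.26·e^(0.059·RH+f) = 0.2908 μm/a
  Cl⁻ term: 0.01025·550.4^0.27·exp(0.036·68+0.049·23.1) = 2.02
  r_corr = 0.2908 + 2.02 = 2.311 μm/a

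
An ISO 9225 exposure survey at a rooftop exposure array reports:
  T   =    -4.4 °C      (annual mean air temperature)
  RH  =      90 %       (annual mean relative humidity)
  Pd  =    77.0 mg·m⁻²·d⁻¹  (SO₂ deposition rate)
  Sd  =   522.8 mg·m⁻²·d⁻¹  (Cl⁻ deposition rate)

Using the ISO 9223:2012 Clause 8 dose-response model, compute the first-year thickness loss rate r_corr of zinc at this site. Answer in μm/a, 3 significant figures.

r_corr = 4.05 μm/a

zinc: temperature factor f = +0.038·(-14.4) = -0.5472
  Pd branch = 0.0129·Pd^0.44·e^(0.046·RH+f) = 3.169 μm/a
  Cl⁻ term: 0.0175·522.8^0.57·exp(0.008·90+0.085·-4.4) = 0.8765
  r_corr = 3.169 + 0.8765 = 4.046 μm/a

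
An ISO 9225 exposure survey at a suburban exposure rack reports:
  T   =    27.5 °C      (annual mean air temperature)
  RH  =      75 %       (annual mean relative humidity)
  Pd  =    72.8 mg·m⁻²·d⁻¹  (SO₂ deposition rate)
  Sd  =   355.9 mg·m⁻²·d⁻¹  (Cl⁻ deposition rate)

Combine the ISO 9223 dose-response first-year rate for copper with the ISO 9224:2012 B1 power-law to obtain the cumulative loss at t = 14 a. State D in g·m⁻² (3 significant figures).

D(14) = 167 g·m⁻²

copper: T>10 °C ⇒ hinge -0.080·(27.5−10) = -1.4000
  sulphur-dioxide contribution → 0.3328 μm/a
  chloride contribution → 2.867 μm/a
  ⇒ r_corr(copper) = 3.2 μm/a
ISO 9224: D(t) = r_corr · t^b with b = 0.667 (copper, B1)
  D(14) = 3.2 × 14^0.667 = 3.2 × 5.814 = 18.6 μm
  Mass loss = 18.6 μm × 8.96 g/cm³ = 166.7 g·m⁻²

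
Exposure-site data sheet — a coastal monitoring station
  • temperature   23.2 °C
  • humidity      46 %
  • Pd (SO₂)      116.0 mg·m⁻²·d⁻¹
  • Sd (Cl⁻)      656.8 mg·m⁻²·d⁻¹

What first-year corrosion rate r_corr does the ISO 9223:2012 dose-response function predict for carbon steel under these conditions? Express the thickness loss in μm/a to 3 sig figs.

r_corr = 91.5 μm/a

carbon steel: temperature factor f = -0.054·(13.2) = -0.7128
  Pd branch = 1.77·Pd^0.52·e^(0.02·RH+f) = 25.79 μm/a
  Sd branch = 0.102·Sd^0.62·e^(0.033·RH+0.04·T) = 65.72 μm/a
  sum: 25.79 + 65.72 → r_corr = 91.51 μm/a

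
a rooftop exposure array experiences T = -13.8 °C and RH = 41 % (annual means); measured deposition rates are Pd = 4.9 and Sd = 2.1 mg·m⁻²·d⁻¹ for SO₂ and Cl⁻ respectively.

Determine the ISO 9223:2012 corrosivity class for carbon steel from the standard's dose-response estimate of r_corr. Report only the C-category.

C1

carbon steel: T≤10 °C ⇒ hinge +0.150·(-13.8−10) = -3.5700
  sulphur-dioxide contribution → 0.2586 μm/a
  chloride contribution → 0.36 μm/a
  ⇒ r_corr(carbon steel) = 0.6185 μm/a
0.619 μm/a falls in (0, 1.3] for carbon steel → category C1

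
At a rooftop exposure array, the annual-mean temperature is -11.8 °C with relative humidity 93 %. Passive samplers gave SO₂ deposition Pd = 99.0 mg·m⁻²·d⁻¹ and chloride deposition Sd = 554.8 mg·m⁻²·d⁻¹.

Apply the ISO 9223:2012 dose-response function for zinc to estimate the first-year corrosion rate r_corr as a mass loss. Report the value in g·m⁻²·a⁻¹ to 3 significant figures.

r_corr = 25.4 g·m⁻²·a⁻¹

zinc: temperature factor f = +0.038·(-21.8) = -0.8284
  sulphur-dioxide contribution → 3.068 μm/a
  chloride contribution → 0.4951 μm/a
  total first-year rate 3.563 μm/a
Convert to mass loss: 3.563 μm/a × 7.14 g/cm³ = 25.44 g·m⁻²·a⁻¹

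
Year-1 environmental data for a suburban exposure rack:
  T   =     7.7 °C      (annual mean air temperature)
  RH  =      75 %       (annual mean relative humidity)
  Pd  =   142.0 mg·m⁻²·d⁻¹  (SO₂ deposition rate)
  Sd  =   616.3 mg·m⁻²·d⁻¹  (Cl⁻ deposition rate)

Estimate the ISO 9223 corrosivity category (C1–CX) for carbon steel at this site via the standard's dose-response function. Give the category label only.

C5

carbon steel: T≤10 °C ⇒ hinge +0.150·(7.7−10) = -0.3450
  sulphur-dioxide contribution → 73.92 μm/a
  chloride contribution → 88.49 μm/a
  ⇒ r_corr(carbon steel) = 162.4 μm/a
ISO 9223 Table 2 (carbon steel): 80 < 162 ≤ 200 μm/a ⇒ C5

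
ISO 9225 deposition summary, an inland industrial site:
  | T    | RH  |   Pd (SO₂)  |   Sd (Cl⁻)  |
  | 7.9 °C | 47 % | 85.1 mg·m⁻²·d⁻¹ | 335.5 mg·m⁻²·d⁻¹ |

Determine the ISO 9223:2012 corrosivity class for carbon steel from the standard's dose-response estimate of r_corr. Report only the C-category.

C4

carbon steel: T≤10 °C ⇒ hinge +0.150·(7.9−10) = -0.3150
  SO₂ term: 1.77·85.1^0.52·exp(0.02·47-0.3150) = 33.34
  Cl⁻ term: 0.102·335.5^0.62·exp(0.033·47+0.04·7.9) = 24.29
  r_corr = 33.34 + 24.29 = 57.63 μm/a
57.6 μm/a falls in (50, 80] for carbon steel → category C4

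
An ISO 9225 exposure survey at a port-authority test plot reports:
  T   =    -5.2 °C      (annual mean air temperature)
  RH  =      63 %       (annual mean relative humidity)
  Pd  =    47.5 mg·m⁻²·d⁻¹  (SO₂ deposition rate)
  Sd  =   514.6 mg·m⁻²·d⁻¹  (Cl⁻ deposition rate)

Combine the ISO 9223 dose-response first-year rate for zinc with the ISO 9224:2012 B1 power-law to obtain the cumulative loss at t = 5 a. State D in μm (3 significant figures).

D(5) = 5.08 μm

zinc: temperature factor f = +0.038·(-15.2) = -0.5776
  Pd branch = 0.0129·Pd^0.44·e^(0.046·RH+f) = 0.7179 μm/a
  Cl⁻ term: 0.0175·514.6^0.57·exp(0.008·63+0.085·-5.2) = 0.6539
  r_corr = 0.7179 + 0.6539 = 1.372 μm/a
Power-law: D(5) = r_corr · 5^0.813
  D(5) = 1.372 × 5^0.813 = 1.372 × 3.701 = 5.076 μm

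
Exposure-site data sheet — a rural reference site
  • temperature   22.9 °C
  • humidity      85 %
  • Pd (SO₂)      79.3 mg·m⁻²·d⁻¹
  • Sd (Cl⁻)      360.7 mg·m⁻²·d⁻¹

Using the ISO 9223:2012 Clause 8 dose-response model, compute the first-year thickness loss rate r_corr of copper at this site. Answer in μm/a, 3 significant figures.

r_corr = 4.18 μm/a

copper: temperature factor f = -0.080·(12.9) = -1.0320
  SO₂ term: 0.0053·79.3^0.26·exp(0.059·85-1.0320) = 0.8869
  Cl⁻ term: 0.01025·360.7^0.27·exp(0.036·85+0.049·22.9) = 3.292
  sum: 0.8869 + 3.292 → r_corr = 4.179 μm/a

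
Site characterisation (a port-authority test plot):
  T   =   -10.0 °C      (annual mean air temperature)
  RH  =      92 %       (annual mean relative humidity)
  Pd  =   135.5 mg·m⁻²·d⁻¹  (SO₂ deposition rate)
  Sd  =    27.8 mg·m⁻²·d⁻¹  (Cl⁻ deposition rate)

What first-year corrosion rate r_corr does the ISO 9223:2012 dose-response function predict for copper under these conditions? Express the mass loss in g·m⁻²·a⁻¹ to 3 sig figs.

copper: T≤10 °C ⇒ hinge +0.126·(-10.0−10) = -2.5200
  SO₂ term: 0.0053·135.5^0.26·exp(0.059·92-2.5200) = 0.3479
  Sd branch = 0.01025·Sd^0.27·e^(0.036·RH+0.049·T) = 0.4229 μm/a
  r_corr = 0.3479 + 0.4229 = 0.7708 μm/a
Convert to mass loss: 0.7708 μm/a × 8.96 g/cm³ = 6.906 g·m⁻²·a⁻¹

r_corr = 6.91 g·m⁻²·a⁻¹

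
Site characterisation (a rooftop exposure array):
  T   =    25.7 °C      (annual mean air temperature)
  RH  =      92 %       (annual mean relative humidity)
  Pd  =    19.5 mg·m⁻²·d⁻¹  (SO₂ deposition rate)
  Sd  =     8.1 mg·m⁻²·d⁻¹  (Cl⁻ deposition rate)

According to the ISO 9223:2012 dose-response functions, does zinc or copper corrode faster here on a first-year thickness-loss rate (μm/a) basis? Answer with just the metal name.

zinc: T>10 °C ⇒ hinge -0.071·(25.7−10) = -1.1147
  Pd branch = 0.0129·Pd^0.44·e^(0.046·RH+f) = 1.077 μm/a
  Sd branch = 0.0175·Sd^0.57·e^(0.008·RH+0.085·T) = 1.07 μm/a
  r_corr = 1.077 + 1.07 = 2.146 μm/a
copper: T>10 °C ⇒ hinge -0.080·(25.7−10) = -1.2560
  SO₂ term: 0.0053·19.5^0.26·exp(0.059·92-1.2560) = 0.744
  Cl⁻ term: 0.01025·8.1^0.27·exp(0.036·92+0.049·25.7) = 1.743
  sum: 0.744 + 1.743 → r_corr = 2.487 μm/a
Ordering by μm/a: copper (2.49) > zinc (2.15)

copper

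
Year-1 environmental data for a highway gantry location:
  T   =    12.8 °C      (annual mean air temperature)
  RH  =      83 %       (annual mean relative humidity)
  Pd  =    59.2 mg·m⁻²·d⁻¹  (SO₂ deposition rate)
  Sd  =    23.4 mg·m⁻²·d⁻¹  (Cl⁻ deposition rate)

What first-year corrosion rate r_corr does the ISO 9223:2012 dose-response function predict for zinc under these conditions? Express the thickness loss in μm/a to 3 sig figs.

zinc: temperature factor f = -0.071·(2.8) = -0.1988
  sulphur-dioxide contribution → 2.899 μm/a
  chloride contribution → 0.6087 μm/a
  ⇒ r_corr(zinc) = 3.507 μm/a

r_corr = 3.51 μm/a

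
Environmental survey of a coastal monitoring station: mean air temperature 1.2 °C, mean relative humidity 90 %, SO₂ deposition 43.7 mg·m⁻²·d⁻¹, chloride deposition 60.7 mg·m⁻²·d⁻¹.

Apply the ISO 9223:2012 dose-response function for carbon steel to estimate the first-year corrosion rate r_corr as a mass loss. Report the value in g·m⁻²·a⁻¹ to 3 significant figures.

carbon steel: T≤10 °C ⇒ hinge +0.150·(1.2−10) = -1.3200
  SO₂ term: 1.77·43.7^0.52·exp(0.02·90-1.3200) = 20.39
  Sd branch = 0.102·Sd^0.62·e^(0.033·RH+0.04·T) = 26.6 μm/a
  r_corr = 20.39 + 26.6 = 46.99 μm/a
Convert to mass loss: 46.99 μm/a × 7.85 g/cm³ = 368.9 g·m⁻²·a⁻¹

r_corr = 369 g·m⁻²·a⁻¹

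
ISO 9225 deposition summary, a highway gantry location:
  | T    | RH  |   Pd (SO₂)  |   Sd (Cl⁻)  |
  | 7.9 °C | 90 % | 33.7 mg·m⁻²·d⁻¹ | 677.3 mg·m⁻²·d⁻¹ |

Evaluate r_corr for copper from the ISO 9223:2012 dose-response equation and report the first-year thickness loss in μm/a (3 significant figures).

copper: T≤10 °C ⇒ hinge +0.126·(7.9−10) = -0.2646
  SO₂ term: 0.0053·33.7^0.26·exp(0.059·90-0.2646) = 2.054
  Sd branch = 0.01025·Sd^0.27·e^(0.036·RH+0.049·T) = 2.24 μm/a
  sum: 2.054 + 2.24 → r_corr = 4.294 μm/a

r_corr = 4.29 μm/a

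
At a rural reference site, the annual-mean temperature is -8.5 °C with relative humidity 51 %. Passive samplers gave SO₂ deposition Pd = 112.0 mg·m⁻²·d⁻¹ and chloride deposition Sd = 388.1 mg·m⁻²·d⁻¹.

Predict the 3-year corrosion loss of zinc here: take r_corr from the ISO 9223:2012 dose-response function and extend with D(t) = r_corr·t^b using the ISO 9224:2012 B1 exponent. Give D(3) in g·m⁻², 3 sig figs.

zinc: T≤10 °C ⇒ hinge +0.038·(-8.5−10) = -0.7030
  SO₂ term: 0.0129·112.0^0.44·exp(0.046·51-0.7030) = 0.5319
  Cl⁻ term: 0.0175·388.1^0.57·exp(0.008·51+0.085·-8.5) = 0.3821
  sum: 0.5319 + 0.3821 → r_corr = 0.9139 μm/a
Long-term exponent b (ISO 9224 Table 2, B1) = 0.813
  D(3) = 0.9139 × 3^0.813 = 0.9139 × 2.443 = 2.233 μm
  Mass loss = 2.233 μm × 7.14 g/cm³ = 15.94 g·m⁻²

D(3) = 15.9 g·m⁻²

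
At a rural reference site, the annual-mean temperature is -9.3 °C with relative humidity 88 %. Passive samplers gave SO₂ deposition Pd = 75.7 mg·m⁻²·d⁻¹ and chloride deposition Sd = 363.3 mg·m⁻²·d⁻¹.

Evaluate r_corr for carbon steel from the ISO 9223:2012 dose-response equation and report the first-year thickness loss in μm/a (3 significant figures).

carbon steel: f(T) = +0.150·(T−10) [T≤10 °C] = -2.8950
  Pd branch = 1.77·Pd^0.52·e^(0.02·RH+f) = 5.397 μm/a
  Sd branch = 0.102·Sd^0.62·e^(0.033·RH+0.04·T) = 49.61 μm/a
  r_corr = 5.397 + 49.61 = 55.01 μm/a

r_corr = 55.0 μm/a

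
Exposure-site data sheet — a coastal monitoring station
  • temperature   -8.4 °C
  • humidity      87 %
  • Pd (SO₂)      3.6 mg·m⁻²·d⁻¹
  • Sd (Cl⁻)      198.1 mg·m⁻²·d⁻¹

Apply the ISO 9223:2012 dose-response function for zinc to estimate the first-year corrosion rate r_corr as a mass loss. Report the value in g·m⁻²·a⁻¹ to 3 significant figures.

zinc: temperature factor f = +0.038·(-18.4) = -0.6992
  Pd branch = 0.0129·Pd^0.44·e^(0.046·RH+f) = 0.6162 μm/a
  Cl⁻ term: 0.0175·198.1^0.57·exp(0.008·87+0.085·-8.4) = 0.3503
  r_corr = 0.6162 + 0.3503 = 0.9665 μm/a
Convert to mass loss: 0.9665 μm/a × 7.14 g/cm³ = 6.901 g·m⁻²·a⁻¹

r_corr = 6.90 g·m⁻²·a⁻¹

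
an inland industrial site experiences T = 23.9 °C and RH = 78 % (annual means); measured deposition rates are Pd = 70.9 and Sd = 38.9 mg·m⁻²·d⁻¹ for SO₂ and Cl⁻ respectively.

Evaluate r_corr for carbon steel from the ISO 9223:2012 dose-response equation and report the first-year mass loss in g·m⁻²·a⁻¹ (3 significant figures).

carbon steel: T>10 °C ⇒ hinge -0.054·(23.9−10) = -0.7506
  Pd branch = 1.77·Pd^0.52·e^(0.02·RH+f) = 36.46 μm/a
  Cl⁻ term: 0.102·38.9^0.62·exp(0.033·78+0.04·23.9) = 33.68
  sum: 36.46 + 33.68 → r_corr = 70.15 μm/a
Convert to mass loss: 70.15 μm/a × 7.85 g/cm³ = 550.6 g·m⁻²·a⁻¹

r_corr = 551 g·m⁻²·a⁻¹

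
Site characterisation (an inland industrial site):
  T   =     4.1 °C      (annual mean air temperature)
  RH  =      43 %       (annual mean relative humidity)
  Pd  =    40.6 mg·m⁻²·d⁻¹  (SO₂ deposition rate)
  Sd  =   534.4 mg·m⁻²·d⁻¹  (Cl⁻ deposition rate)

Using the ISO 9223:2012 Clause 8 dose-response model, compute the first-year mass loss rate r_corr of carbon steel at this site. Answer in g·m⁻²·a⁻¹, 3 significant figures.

r_corr = 285 g·m⁻²·a⁻¹

carbon steel: f(T) = +0.150·(T−10) [T≤10 °C] = -0.8850
  SO₂ term: 1.77·40.6^0.52·exp(0.02·43-0.8850) = 11.85
  Cl⁻ term: 0.102·534.4^0.62·exp(0.033·43+0.04·4.1) = 24.4
  sum: 11.85 + 24.4 → r_corr = 36.24 μm/a
Convert to mass loss: 36.24 μm/a × 7.85 g/cm³ = 284.5 g·m⁻²·a⁻¹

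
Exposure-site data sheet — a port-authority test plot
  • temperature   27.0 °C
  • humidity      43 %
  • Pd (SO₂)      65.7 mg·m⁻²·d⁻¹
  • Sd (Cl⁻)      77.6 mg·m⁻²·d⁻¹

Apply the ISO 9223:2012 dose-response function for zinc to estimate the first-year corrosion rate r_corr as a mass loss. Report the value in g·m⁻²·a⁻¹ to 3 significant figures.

zinc: f(T) = -0.071·(T−10) [T>10 °C] = -1.2070
  Pd branch = 0.0129·Pd^0.44·e^(0.046·RH+f) = 0.1759 μm/a
  Cl⁻ term: 0.0175·77.6^0.57·exp(0.008·43+0.085·27.0) = 2.927
  r_corr = 0.1759 + 2.927 = 3.102 μm/a
Convert to mass loss: 3.102 μm/a × 7.14 g/cm³ = 22.15 g·m⁻²·a⁻¹

r_corr = 22.2 g·m⁻²·a⁻¹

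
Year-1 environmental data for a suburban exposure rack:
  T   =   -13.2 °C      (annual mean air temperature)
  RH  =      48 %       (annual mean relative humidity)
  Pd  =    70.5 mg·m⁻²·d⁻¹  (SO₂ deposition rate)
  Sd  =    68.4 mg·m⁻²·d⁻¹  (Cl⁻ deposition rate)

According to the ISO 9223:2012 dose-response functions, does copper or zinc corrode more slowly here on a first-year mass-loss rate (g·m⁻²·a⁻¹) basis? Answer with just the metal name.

copper: f(T) = +0.126·(T−10) [T≤10 °C] = -2.9232
  Pd branch = 0.0053·Pd^0.26·e^(0.059·RH+f) = 0.01463 μm/a
  Cl⁻ term: 0.01025·68.4^0.27·exp(0.036·48+0.049·-13.2) = 0.09457
  sum: 0.01463 + 0.09457 → r_corr = 0.1092 μm/a
  mass loss = 0.1092 μm/a × 8.96 g/cm³ = 0.9784 g·m⁻²·a⁻¹
zinc: temperature factor f = +0.038·(-23.2) = -0.8816
  SO₂ term: 0.0129·70.5^0.44·exp(0.046·48-0.8816) = 0.3161
  Cl⁻ term: 0.0175·68.4^0.57·exp(0.008·48+0.085·-13.2) = 0.09301
  sum: 0.3161 + 0.09301 → r_corr = 0.4091 μm/a
  mass loss = 0.4091 μm/a × 7.14 g/cm³ = 2.921 g·m⁻²·a⁻¹
Ordering by g·m⁻²·a⁻¹: zinc (2.92) > copper (0.978)

copper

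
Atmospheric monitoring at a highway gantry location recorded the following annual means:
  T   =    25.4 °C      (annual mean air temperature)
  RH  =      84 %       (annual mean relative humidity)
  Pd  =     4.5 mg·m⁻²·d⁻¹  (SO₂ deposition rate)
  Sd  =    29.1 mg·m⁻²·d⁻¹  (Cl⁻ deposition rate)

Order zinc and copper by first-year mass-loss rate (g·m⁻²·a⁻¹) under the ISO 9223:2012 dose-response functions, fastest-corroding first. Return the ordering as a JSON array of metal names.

zinc: temperature factor f = -0.071·(15.4) = -1.0934
  Pd branch = 0.0129·Pd^0.44·e^(0.046·RH+f) = 0.3993 μm/a
  Cl⁻ term: 0.0175·29.1^0.57·exp(0.008·84+0.085·25.4) = 2.027
  r_corr = 0.3993 + 2.027 = 2.427 μm/a
  mass loss = 2.427 μm/a × 7.14 g/cm³ = 17.33 g·m⁻²·a⁻¹
copper: f(T) = -0.080·(T−10) [T>10 °C] = -1.2320
  Pd branch = 0.0053·Pd^0.26·e^(0.059·RH+f) = 0.3247 μm/a
  Cl⁻ term: 0.01025·29.1^0.27·exp(0.036·84+0.049·25.4) = 1.819
  r_corr = 0.3247 + 1.819 = 2.144 μm/a
  mass loss = 2.144 μm/a × 8.96 g/cm³ = 19.21 g·m⁻²·a⁻¹
Ordering by g·m⁻²·a⁻¹: copper (19.2) > zinc (17.3)

["copper", "zinc"]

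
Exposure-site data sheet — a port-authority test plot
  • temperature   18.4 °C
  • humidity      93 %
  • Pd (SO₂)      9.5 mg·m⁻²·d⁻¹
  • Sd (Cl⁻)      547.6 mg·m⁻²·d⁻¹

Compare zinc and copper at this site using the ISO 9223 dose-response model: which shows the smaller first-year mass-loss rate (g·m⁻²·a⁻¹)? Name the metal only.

copper

zinc: temperature factor f = -0.071·(8.4) = -0.5964
  Pd branch = 0.0129·Pd^0.44·e^(0.046·RH+f) = 1.379 μm/a
  Sd branch = 0.0175·Sd^0.57·e^(0.008·RH+0.085·T) = 6.402 μm/a
  r_corr = 1.379 + 6.402 = 7.781 μm/a
  mass loss = 7.781 μm/a × 7.14 g/cm³ = 55.56 g·m⁻²·a⁻¹
copper: T>10 °C ⇒ hinge -0.080·(18.4−10) = -0.6720
  Pd branch = 0.0053·Pd^0.26·e^(0.059·RH+f) = 1.174 μm/a
  Sd branch = 0.01025·Sd^0.27·e^(0.036·RH+0.049·T) = 3.942 μm/a
  r_corr = 1.174 + 3.942 = 5.116 μm/a
  mass loss = 5.116 μm/a × 8.96 g/cm³ = 45.84 g·m⁻²·a⁻¹
Ordering by g·m⁻²·a⁻¹: zinc (55.6) > copper (45.8)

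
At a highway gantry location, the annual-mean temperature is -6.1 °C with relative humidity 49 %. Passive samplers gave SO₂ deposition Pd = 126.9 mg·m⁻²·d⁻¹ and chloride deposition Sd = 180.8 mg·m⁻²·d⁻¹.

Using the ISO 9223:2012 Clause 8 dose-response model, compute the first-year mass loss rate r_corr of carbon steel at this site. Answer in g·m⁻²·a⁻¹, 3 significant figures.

r_corr = 120 g·m⁻²·a⁻¹

carbon steel: T≤10 °C ⇒ hinge +0.150·(-6.1−10) = -2.4150
  sulphur-dioxide contribution → 5.231 μm/a
  chloride contribution → 10.1 μm/a
  ⇒ r_corr(carbon steel) = 15.33 μm/a
Convert to mass loss: 15.33 μm/a × 7.85 g/cm³ = 120.4 g·m⁻²·a⁻¹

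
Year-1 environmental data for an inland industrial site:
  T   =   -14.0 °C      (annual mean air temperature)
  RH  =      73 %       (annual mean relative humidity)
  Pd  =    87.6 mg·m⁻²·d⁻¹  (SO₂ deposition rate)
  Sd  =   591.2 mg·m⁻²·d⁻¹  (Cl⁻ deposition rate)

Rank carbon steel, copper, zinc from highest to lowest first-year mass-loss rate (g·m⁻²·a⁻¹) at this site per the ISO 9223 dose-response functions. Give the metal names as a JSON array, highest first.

carbon steel: temperature factor f = +0.150·(-24.0) = -3.6000
  sulphur-dioxide contribution → 2.131 μm/a
  chloride contribution → 33.89 μm/a
  ⇒ r_corr(carbon steel) = 36.02 μm/a
  mass loss = 36.02 μm/a × 7.85 g/cm³ = 282.8 g·m⁻²·a⁻¹
copper: f(T) = +0.126·(T−10) [T≤10 °C] = -3.0240
  sulphur-dioxide contribution → 0.06117 μm/a
  chloride contribution → 0.4004 μm/a
  total first-year rate 0.4616 μm/a
  mass loss = 0.4616 μm/a × 8.96 g/cm³ = 4.136 g·m⁻²·a⁻¹
zinc: f(T) = +0.038·(T−10) [T≤10 °C] = -0.9120
  sulphur-dioxide contribution → 1.066 μm/a
  chloride contribution → 0.3629 μm/a
  total first-year rate 1.428 μm/a
  mass loss = 1.428 μm/a × 7.14 g/cm³ = 10.2 g·m⁻²·a⁻¹
Ordering by g·m⁻²·a⁻¹: carbon steel (283) > zinc (10.2) > copper (4.14)

["carbon steel", "zinc", "copper"]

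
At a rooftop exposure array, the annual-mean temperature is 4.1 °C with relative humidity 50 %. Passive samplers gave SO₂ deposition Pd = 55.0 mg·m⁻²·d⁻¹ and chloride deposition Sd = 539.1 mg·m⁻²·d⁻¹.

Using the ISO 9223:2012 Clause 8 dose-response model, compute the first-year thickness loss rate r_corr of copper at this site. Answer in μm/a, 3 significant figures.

r_corr = 0.551 μm/a

copper: T≤10 °C ⇒ hinge +0.126·(4.1−10) = -0.7434
  Pd branch = 0.0053·Pd^0.26·e^(0.059·RH+f) = 0.1365 μm/a
  Sd branch = 0.01025·Sd^0.27·e^(0.036·RH+0.049·T) = 0.4142 μm/a
  sum: 0.1365 + 0.4142 → r_corr = 0.5507 μm/a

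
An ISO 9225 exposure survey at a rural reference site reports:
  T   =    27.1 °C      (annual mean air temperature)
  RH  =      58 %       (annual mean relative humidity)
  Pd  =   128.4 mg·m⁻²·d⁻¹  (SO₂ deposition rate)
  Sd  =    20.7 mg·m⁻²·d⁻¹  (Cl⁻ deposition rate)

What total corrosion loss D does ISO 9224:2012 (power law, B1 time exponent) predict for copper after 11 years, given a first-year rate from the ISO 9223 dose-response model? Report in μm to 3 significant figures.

D(11) = 4.22 μm

copper: f(T) = -0.080·(T−10) [T>10 °C] = -1.3680
  Pd branch = 0.0053·Pd^0.26·e^(0.059·RH+f) = 0.1461 μm/a
  Sd branch = 0.01025·Sd^0.27·e^(0.036·RH+0.049·T) = 0.7072 μm/a
  r_corr = 0.1461 + 0.7072 = 0.8533 μm/a
Power-law: D(11) = r_corr · 11^0.667
  D(11) = 0.8533 × 11^0.667 = 0.8533 × 4.95 = 4.224 μm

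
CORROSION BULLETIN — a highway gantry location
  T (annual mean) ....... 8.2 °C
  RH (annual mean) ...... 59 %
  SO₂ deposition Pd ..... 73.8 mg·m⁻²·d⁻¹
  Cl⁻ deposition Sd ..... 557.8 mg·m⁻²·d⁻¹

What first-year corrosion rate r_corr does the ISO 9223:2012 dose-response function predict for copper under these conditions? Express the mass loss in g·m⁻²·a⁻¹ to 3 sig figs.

copper: T≤10 °C ⇒ hinge +0.126·(8.2−10) = -0.2268
  sulphur-dioxide contribution → 0.42 μm/a
  chloride contribution → 0.7067 μm/a
  total first-year rate 1.127 μm/a
Convert to mass loss: 1.127 μm/a × 8.96 g/cm³ = 10.09 g·m⁻²·a⁻¹

r_corr = 10.1 g·m⁻²·a⁻¹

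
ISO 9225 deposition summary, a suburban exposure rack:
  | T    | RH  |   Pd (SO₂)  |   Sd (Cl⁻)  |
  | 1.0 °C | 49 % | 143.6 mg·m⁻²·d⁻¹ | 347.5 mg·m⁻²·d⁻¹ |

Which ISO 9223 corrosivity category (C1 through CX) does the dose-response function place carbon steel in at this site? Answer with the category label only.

carbon steel: T≤10 °C ⇒ hinge +0.150·(1.0−10) = -1.3500
  SO₂ term: 1.77·143.6^0.52·exp(0.02·49-1.3500) = 16.18
  Cl⁻ term: 0.102·347.5^0.62·exp(0.033·49+0.04·1.0) = 20.12
  sum: 16.18 + 20.12 → r_corr = 36.3 μm/a
Category bounds: 25…50 μm/a bracket r_corr ⇒ C3

C3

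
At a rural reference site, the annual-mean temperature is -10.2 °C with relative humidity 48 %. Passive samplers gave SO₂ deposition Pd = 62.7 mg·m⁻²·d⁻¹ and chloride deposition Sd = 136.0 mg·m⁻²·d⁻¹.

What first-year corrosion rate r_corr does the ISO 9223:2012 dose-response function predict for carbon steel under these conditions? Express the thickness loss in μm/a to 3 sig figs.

carbon steel: f(T) = +0.150·(T−10) [T≤10 °C] = -3.0300
  SO₂ term: 1.77·62.7^0.52·exp(0.02·48-3.0300) = 1.921
  Cl⁻ term: 0.102·136.0^0.62·exp(0.033·48+0.04·-10.2) = 6.952
  sum: 1.921 + 6.952 → r_corr = 8.873 μm/a

r_corr = 8.87 μm/a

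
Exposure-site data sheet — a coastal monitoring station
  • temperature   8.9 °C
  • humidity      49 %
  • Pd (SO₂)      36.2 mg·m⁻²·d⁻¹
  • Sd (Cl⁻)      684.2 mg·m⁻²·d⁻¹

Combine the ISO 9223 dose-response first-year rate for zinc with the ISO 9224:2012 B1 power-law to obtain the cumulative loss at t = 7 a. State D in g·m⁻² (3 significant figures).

zinc: T≤10 °C ⇒ hinge +0.038·(8.9−10) = -0.0418
  sulphur-dioxide contribution → 0.5717 μm/a
  chloride contribution → 2.28 μm/a
  ⇒ r_corr(zinc) = 2.851 μm/a
Long-term exponent b (ISO 9224 Table 2, B1) = 0.813
  D(7) = 2.851 × 7^0.813 = 2.851 × 4.865 = 13.87 μm
  Mass loss = 13.87 μm × 7.14 g/cm³ = 99.04 g·m⁻²

D(7) = 99.0 g·m⁻²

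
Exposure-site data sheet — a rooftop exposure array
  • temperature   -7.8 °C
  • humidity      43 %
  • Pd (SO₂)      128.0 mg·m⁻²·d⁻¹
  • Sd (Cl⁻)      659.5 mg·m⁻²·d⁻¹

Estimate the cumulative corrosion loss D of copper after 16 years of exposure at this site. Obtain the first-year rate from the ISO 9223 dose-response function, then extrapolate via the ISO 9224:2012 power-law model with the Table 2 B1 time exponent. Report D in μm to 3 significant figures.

copper: f(T) = +0.126·(T−10) [T≤10 °C] = -2.2428
  sulphur-dioxide contribution → 0.02511 μm/a
  chloride contribution → 0.1898 μm/a
  total first-year rate 0.2149 μm/a
Long-term exponent b (ISO 9224 Table 2, B1) = 0.667
  D(16) = 0.2149 × 16^0.667 = 0.2149 × 6.355 = 1.366 μm

D(16) = 1.37 μm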